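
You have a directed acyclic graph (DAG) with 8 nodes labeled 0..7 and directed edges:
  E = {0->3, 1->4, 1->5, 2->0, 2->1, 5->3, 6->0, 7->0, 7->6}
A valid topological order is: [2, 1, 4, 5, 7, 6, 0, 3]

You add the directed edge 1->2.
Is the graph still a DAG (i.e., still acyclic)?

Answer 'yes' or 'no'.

Answer: no

Derivation:
Given toposort: [2, 1, 4, 5, 7, 6, 0, 3]
Position of 1: index 1; position of 2: index 0
New edge 1->2: backward (u after v in old order)
Backward edge: old toposort is now invalid. Check if this creates a cycle.
Does 2 already reach 1? Reachable from 2: [0, 1, 2, 3, 4, 5]. YES -> cycle!
Still a DAG? no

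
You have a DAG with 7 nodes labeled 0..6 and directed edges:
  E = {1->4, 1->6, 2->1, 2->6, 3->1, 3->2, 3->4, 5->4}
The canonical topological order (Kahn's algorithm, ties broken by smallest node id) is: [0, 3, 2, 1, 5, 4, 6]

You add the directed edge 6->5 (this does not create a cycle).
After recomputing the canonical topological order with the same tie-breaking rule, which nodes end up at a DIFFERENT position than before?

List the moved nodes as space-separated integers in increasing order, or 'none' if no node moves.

Answer: 4 5 6

Derivation:
Old toposort: [0, 3, 2, 1, 5, 4, 6]
Added edge 6->5
Recompute Kahn (smallest-id tiebreak):
  initial in-degrees: [0, 2, 1, 0, 3, 1, 2]
  ready (indeg=0): [0, 3]
  pop 0: no out-edges | ready=[3] | order so far=[0]
  pop 3: indeg[1]->1; indeg[2]->0; indeg[4]->2 | ready=[2] | order so far=[0, 3]
  pop 2: indeg[1]->0; indeg[6]->1 | ready=[1] | order so far=[0, 3, 2]
  pop 1: indeg[4]->1; indeg[6]->0 | ready=[6] | order so far=[0, 3, 2, 1]
  pop 6: indeg[5]->0 | ready=[5] | order so far=[0, 3, 2, 1, 6]
  pop 5: indeg[4]->0 | ready=[4] | order so far=[0, 3, 2, 1, 6, 5]
  pop 4: no out-edges | ready=[] | order so far=[0, 3, 2, 1, 6, 5, 4]
New canonical toposort: [0, 3, 2, 1, 6, 5, 4]
Compare positions:
  Node 0: index 0 -> 0 (same)
  Node 1: index 3 -> 3 (same)
  Node 2: index 2 -> 2 (same)
  Node 3: index 1 -> 1 (same)
  Node 4: index 5 -> 6 (moved)
  Node 5: index 4 -> 5 (moved)
  Node 6: index 6 -> 4 (moved)
Nodes that changed position: 4 5 6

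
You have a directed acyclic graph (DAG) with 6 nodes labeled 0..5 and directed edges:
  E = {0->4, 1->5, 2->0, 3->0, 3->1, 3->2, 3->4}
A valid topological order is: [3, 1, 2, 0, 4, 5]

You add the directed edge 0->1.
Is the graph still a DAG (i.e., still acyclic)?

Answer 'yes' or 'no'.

Answer: yes

Derivation:
Given toposort: [3, 1, 2, 0, 4, 5]
Position of 0: index 3; position of 1: index 1
New edge 0->1: backward (u after v in old order)
Backward edge: old toposort is now invalid. Check if this creates a cycle.
Does 1 already reach 0? Reachable from 1: [1, 5]. NO -> still a DAG (reorder needed).
Still a DAG? yes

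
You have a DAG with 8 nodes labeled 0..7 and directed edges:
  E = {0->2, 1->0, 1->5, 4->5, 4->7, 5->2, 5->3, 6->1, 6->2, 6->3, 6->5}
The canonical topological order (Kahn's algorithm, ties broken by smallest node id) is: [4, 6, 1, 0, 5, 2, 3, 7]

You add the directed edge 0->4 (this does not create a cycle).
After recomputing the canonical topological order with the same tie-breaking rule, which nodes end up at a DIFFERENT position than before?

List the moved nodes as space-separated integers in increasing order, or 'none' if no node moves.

Answer: 0 1 4 6

Derivation:
Old toposort: [4, 6, 1, 0, 5, 2, 3, 7]
Added edge 0->4
Recompute Kahn (smallest-id tiebreak):
  initial in-degrees: [1, 1, 3, 2, 1, 3, 0, 1]
  ready (indeg=0): [6]
  pop 6: indeg[1]->0; indeg[2]->2; indeg[3]->1; indeg[5]->2 | ready=[1] | order so far=[6]
  pop 1: indeg[0]->0; indeg[5]->1 | ready=[0] | order so far=[6, 1]
  pop 0: indeg[2]->1; indeg[4]->0 | ready=[4] | order so far=[6, 1, 0]
  pop 4: indeg[5]->0; indeg[7]->0 | ready=[5, 7] | order so far=[6, 1, 0, 4]
  pop 5: indeg[2]->0; indeg[3]->0 | ready=[2, 3, 7] | order so far=[6, 1, 0, 4, 5]
  pop 2: no out-edges | ready=[3, 7] | order so far=[6, 1, 0, 4, 5, 2]
  pop 3: no out-edges | ready=[7] | order so far=[6, 1, 0, 4, 5, 2, 3]
  pop 7: no out-edges | ready=[] | order so far=[6, 1, 0, 4, 5, 2, 3, 7]
New canonical toposort: [6, 1, 0, 4, 5, 2, 3, 7]
Compare positions:
  Node 0: index 3 -> 2 (moved)
  Node 1: index 2 -> 1 (moved)
  Node 2: index 5 -> 5 (same)
  Node 3: index 6 -> 6 (same)
  Node 4: index 0 -> 3 (moved)
  Node 5: index 4 -> 4 (same)
  Node 6: index 1 -> 0 (moved)
  Node 7: index 7 -> 7 (same)
Nodes that changed position: 0 1 4 6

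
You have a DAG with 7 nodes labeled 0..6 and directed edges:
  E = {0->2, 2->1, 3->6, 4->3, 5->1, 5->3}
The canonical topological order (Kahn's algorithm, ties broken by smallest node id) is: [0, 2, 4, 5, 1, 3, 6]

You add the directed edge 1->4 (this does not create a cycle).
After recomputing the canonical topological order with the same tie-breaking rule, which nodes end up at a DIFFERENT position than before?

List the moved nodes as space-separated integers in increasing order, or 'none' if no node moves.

Answer: 1 4 5

Derivation:
Old toposort: [0, 2, 4, 5, 1, 3, 6]
Added edge 1->4
Recompute Kahn (smallest-id tiebreak):
  initial in-degrees: [0, 2, 1, 2, 1, 0, 1]
  ready (indeg=0): [0, 5]
  pop 0: indeg[2]->0 | ready=[2, 5] | order so far=[0]
  pop 2: indeg[1]->1 | ready=[5] | order so far=[0, 2]
  pop 5: indeg[1]->0; indeg[3]->1 | ready=[1] | order so far=[0, 2, 5]
  pop 1: indeg[4]->0 | ready=[4] | order so far=[0, 2, 5, 1]
  pop 4: indeg[3]->0 | ready=[3] | order so far=[0, 2, 5, 1, 4]
  pop 3: indeg[6]->0 | ready=[6] | order so far=[0, 2, 5, 1, 4, 3]
  pop 6: no out-edges | ready=[] | order so far=[0, 2, 5, 1, 4, 3, 6]
New canonical toposort: [0, 2, 5, 1, 4, 3, 6]
Compare positions:
  Node 0: index 0 -> 0 (same)
  Node 1: index 4 -> 3 (moved)
  Node 2: index 1 -> 1 (same)
  Node 3: index 5 -> 5 (same)
  Node 4: index 2 -> 4 (moved)
  Node 5: index 3 -> 2 (moved)
  Node 6: index 6 -> 6 (same)
Nodes that changed position: 1 4 5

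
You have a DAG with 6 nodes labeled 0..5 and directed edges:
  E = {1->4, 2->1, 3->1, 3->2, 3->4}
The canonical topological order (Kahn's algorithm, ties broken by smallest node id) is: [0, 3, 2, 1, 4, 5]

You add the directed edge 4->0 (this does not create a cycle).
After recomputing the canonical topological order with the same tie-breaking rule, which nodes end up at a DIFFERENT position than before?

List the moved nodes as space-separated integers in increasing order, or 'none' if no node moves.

Old toposort: [0, 3, 2, 1, 4, 5]
Added edge 4->0
Recompute Kahn (smallest-id tiebreak):
  initial in-degrees: [1, 2, 1, 0, 2, 0]
  ready (indeg=0): [3, 5]
  pop 3: indeg[1]->1; indeg[2]->0; indeg[4]->1 | ready=[2, 5] | order so far=[3]
  pop 2: indeg[1]->0 | ready=[1, 5] | order so far=[3, 2]
  pop 1: indeg[4]->0 | ready=[4, 5] | order so far=[3, 2, 1]
  pop 4: indeg[0]->0 | ready=[0, 5] | order so far=[3, 2, 1, 4]
  pop 0: no out-edges | ready=[5] | order so far=[3, 2, 1, 4, 0]
  pop 5: no out-edges | ready=[] | order so far=[3, 2, 1, 4, 0, 5]
New canonical toposort: [3, 2, 1, 4, 0, 5]
Compare positions:
  Node 0: index 0 -> 4 (moved)
  Node 1: index 3 -> 2 (moved)
  Node 2: index 2 -> 1 (moved)
  Node 3: index 1 -> 0 (moved)
  Node 4: index 4 -> 3 (moved)
  Node 5: index 5 -> 5 (same)
Nodes that changed position: 0 1 2 3 4

Answer: 0 1 2 3 4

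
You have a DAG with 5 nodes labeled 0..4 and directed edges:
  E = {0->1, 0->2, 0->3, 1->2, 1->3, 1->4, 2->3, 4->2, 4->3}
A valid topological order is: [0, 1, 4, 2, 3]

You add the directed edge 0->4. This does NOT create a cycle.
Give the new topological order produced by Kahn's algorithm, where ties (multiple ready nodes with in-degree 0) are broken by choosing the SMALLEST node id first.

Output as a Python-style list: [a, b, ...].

Answer: [0, 1, 4, 2, 3]

Derivation:
Old toposort: [0, 1, 4, 2, 3]
Added edge: 0->4
Position of 0 (0) < position of 4 (2). Old order still valid.
Run Kahn's algorithm (break ties by smallest node id):
  initial in-degrees: [0, 1, 3, 4, 2]
  ready (indeg=0): [0]
  pop 0: indeg[1]->0; indeg[2]->2; indeg[3]->3; indeg[4]->1 | ready=[1] | order so far=[0]
  pop 1: indeg[2]->1; indeg[3]->2; indeg[4]->0 | ready=[4] | order so far=[0, 1]
  pop 4: indeg[2]->0; indeg[3]->1 | ready=[2] | order so far=[0, 1, 4]
  pop 2: indeg[3]->0 | ready=[3] | order so far=[0, 1, 4, 2]
  pop 3: no out-edges | ready=[] | order so far=[0, 1, 4, 2, 3]
  Result: [0, 1, 4, 2, 3]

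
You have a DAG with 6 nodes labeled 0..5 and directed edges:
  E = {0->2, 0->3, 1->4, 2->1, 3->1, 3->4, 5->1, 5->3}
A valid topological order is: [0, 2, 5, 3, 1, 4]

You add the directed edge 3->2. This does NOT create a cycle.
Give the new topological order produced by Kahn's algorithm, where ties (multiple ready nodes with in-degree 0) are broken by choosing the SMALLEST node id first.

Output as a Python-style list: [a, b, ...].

Answer: [0, 5, 3, 2, 1, 4]

Derivation:
Old toposort: [0, 2, 5, 3, 1, 4]
Added edge: 3->2
Position of 3 (3) > position of 2 (1). Must reorder: 3 must now come before 2.
Run Kahn's algorithm (break ties by smallest node id):
  initial in-degrees: [0, 3, 2, 2, 2, 0]
  ready (indeg=0): [0, 5]
  pop 0: indeg[2]->1; indeg[3]->1 | ready=[5] | order so far=[0]
  pop 5: indeg[1]->2; indeg[3]->0 | ready=[3] | order so far=[0, 5]
  pop 3: indeg[1]->1; indeg[2]->0; indeg[4]->1 | ready=[2] | order so far=[0, 5, 3]
  pop 2: indeg[1]->0 | ready=[1] | order so far=[0, 5, 3, 2]
  pop 1: indeg[4]->0 | ready=[4] | order so far=[0, 5, 3, 2, 1]
  pop 4: no out-edges | ready=[] | order so far=[0, 5, 3, 2, 1, 4]
  Result: [0, 5, 3, 2, 1, 4]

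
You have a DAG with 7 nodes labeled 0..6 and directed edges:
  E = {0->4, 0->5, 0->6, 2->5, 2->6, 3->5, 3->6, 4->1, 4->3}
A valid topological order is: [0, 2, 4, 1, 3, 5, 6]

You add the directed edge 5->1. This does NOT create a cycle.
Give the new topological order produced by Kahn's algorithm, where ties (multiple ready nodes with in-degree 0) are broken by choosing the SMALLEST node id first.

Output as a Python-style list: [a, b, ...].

Answer: [0, 2, 4, 3, 5, 1, 6]

Derivation:
Old toposort: [0, 2, 4, 1, 3, 5, 6]
Added edge: 5->1
Position of 5 (5) > position of 1 (3). Must reorder: 5 must now come before 1.
Run Kahn's algorithm (break ties by smallest node id):
  initial in-degrees: [0, 2, 0, 1, 1, 3, 3]
  ready (indeg=0): [0, 2]
  pop 0: indeg[4]->0; indeg[5]->2; indeg[6]->2 | ready=[2, 4] | order so far=[0]
  pop 2: indeg[5]->1; indeg[6]->1 | ready=[4] | order so far=[0, 2]
  pop 4: indeg[1]->1; indeg[3]->0 | ready=[3] | order so far=[0, 2, 4]
  pop 3: indeg[5]->0; indeg[6]->0 | ready=[5, 6] | order so far=[0, 2, 4, 3]
  pop 5: indeg[1]->0 | ready=[1, 6] | order so far=[0, 2, 4, 3, 5]
  pop 1: no out-edges | ready=[6] | order so far=[0, 2, 4, 3, 5, 1]
  pop 6: no out-edges | ready=[] | order so far=[0, 2, 4, 3, 5, 1, 6]
  Result: [0, 2, 4, 3, 5, 1, 6]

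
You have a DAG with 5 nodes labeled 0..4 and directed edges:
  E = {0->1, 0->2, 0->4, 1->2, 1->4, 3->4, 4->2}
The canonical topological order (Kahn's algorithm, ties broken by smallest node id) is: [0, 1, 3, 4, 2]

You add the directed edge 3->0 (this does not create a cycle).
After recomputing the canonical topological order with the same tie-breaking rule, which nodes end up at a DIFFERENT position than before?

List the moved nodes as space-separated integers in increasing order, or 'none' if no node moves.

Old toposort: [0, 1, 3, 4, 2]
Added edge 3->0
Recompute Kahn (smallest-id tiebreak):
  initial in-degrees: [1, 1, 3, 0, 3]
  ready (indeg=0): [3]
  pop 3: indeg[0]->0; indeg[4]->2 | ready=[0] | order so far=[3]
  pop 0: indeg[1]->0; indeg[2]->2; indeg[4]->1 | ready=[1] | order so far=[3, 0]
  pop 1: indeg[2]->1; indeg[4]->0 | ready=[4] | order so far=[3, 0, 1]
  pop 4: indeg[2]->0 | ready=[2] | order so far=[3, 0, 1, 4]
  pop 2: no out-edges | ready=[] | order so far=[3, 0, 1, 4, 2]
New canonical toposort: [3, 0, 1, 4, 2]
Compare positions:
  Node 0: index 0 -> 1 (moved)
  Node 1: index 1 -> 2 (moved)
  Node 2: index 4 -> 4 (same)
  Node 3: index 2 -> 0 (moved)
  Node 4: index 3 -> 3 (same)
Nodes that changed position: 0 1 3

Answer: 0 1 3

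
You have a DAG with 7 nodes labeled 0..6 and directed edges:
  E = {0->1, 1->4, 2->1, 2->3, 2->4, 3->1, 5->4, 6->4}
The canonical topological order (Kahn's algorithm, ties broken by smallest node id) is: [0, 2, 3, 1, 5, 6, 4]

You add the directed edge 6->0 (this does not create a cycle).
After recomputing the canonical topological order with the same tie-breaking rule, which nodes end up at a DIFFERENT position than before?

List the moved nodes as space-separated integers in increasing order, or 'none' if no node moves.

Old toposort: [0, 2, 3, 1, 5, 6, 4]
Added edge 6->0
Recompute Kahn (smallest-id tiebreak):
  initial in-degrees: [1, 3, 0, 1, 4, 0, 0]
  ready (indeg=0): [2, 5, 6]
  pop 2: indeg[1]->2; indeg[3]->0; indeg[4]->3 | ready=[3, 5, 6] | order so far=[2]
  pop 3: indeg[1]->1 | ready=[5, 6] | order so far=[2, 3]
  pop 5: indeg[4]->2 | ready=[6] | order so far=[2, 3, 5]
  pop 6: indeg[0]->0; indeg[4]->1 | ready=[0] | order so far=[2, 3, 5, 6]
  pop 0: indeg[1]->0 | ready=[1] | order so far=[2, 3, 5, 6, 0]
  pop 1: indeg[4]->0 | ready=[4] | order so far=[2, 3, 5, 6, 0, 1]
  pop 4: no out-edges | ready=[] | order so far=[2, 3, 5, 6, 0, 1, 4]
New canonical toposort: [2, 3, 5, 6, 0, 1, 4]
Compare positions:
  Node 0: index 0 -> 4 (moved)
  Node 1: index 3 -> 5 (moved)
  Node 2: index 1 -> 0 (moved)
  Node 3: index 2 -> 1 (moved)
  Node 4: index 6 -> 6 (same)
  Node 5: index 4 -> 2 (moved)
  Node 6: index 5 -> 3 (moved)
Nodes that changed position: 0 1 2 3 5 6

Answer: 0 1 2 3 5 6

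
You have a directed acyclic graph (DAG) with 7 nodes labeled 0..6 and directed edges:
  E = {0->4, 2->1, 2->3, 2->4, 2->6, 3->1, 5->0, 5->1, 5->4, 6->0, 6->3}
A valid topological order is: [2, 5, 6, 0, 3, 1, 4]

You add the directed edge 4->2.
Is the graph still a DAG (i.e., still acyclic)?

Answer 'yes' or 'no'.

Given toposort: [2, 5, 6, 0, 3, 1, 4]
Position of 4: index 6; position of 2: index 0
New edge 4->2: backward (u after v in old order)
Backward edge: old toposort is now invalid. Check if this creates a cycle.
Does 2 already reach 4? Reachable from 2: [0, 1, 2, 3, 4, 6]. YES -> cycle!
Still a DAG? no

Answer: no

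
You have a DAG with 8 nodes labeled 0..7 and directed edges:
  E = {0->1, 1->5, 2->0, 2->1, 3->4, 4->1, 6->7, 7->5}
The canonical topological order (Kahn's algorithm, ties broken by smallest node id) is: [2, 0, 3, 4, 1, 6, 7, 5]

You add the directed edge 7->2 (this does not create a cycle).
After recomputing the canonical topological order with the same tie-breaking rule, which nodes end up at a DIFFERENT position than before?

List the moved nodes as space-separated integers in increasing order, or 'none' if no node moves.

Old toposort: [2, 0, 3, 4, 1, 6, 7, 5]
Added edge 7->2
Recompute Kahn (smallest-id tiebreak):
  initial in-degrees: [1, 3, 1, 0, 1, 2, 0, 1]
  ready (indeg=0): [3, 6]
  pop 3: indeg[4]->0 | ready=[4, 6] | order so far=[3]
  pop 4: indeg[1]->2 | ready=[6] | order so far=[3, 4]
  pop 6: indeg[7]->0 | ready=[7] | order so far=[3, 4, 6]
  pop 7: indeg[2]->0; indeg[5]->1 | ready=[2] | order so far=[3, 4, 6, 7]
  pop 2: indeg[0]->0; indeg[1]->1 | ready=[0] | order so far=[3, 4, 6, 7, 2]
  pop 0: indeg[1]->0 | ready=[1] | order so far=[3, 4, 6, 7, 2, 0]
  pop 1: indeg[5]->0 | ready=[5] | order so far=[3, 4, 6, 7, 2, 0, 1]
  pop 5: no out-edges | ready=[] | order so far=[3, 4, 6, 7, 2, 0, 1, 5]
New canonical toposort: [3, 4, 6, 7, 2, 0, 1, 5]
Compare positions:
  Node 0: index 1 -> 5 (moved)
  Node 1: index 4 -> 6 (moved)
  Node 2: index 0 -> 4 (moved)
  Node 3: index 2 -> 0 (moved)
  Node 4: index 3 -> 1 (moved)
  Node 5: index 7 -> 7 (same)
  Node 6: index 5 -> 2 (moved)
  Node 7: index 6 -> 3 (moved)
Nodes that changed position: 0 1 2 3 4 6 7

Answer: 0 1 2 3 4 6 7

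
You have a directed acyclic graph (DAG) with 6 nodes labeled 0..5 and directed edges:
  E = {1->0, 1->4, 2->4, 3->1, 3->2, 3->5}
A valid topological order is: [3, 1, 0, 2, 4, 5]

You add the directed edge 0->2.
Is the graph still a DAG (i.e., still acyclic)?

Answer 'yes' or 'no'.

Given toposort: [3, 1, 0, 2, 4, 5]
Position of 0: index 2; position of 2: index 3
New edge 0->2: forward
Forward edge: respects the existing order. Still a DAG, same toposort still valid.
Still a DAG? yes

Answer: yes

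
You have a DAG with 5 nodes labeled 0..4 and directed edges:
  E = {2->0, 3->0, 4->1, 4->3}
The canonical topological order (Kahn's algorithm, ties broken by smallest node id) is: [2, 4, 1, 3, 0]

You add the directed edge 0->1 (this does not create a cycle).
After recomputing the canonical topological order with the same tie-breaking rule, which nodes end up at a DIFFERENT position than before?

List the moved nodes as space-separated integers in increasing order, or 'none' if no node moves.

Answer: 0 1 3

Derivation:
Old toposort: [2, 4, 1, 3, 0]
Added edge 0->1
Recompute Kahn (smallest-id tiebreak):
  initial in-degrees: [2, 2, 0, 1, 0]
  ready (indeg=0): [2, 4]
  pop 2: indeg[0]->1 | ready=[4] | order so far=[2]
  pop 4: indeg[1]->1; indeg[3]->0 | ready=[3] | order so far=[2, 4]
  pop 3: indeg[0]->0 | ready=[0] | order so far=[2, 4, 3]
  pop 0: indeg[1]->0 | ready=[1] | order so far=[2, 4, 3, 0]
  pop 1: no out-edges | ready=[] | order so far=[2, 4, 3, 0, 1]
New canonical toposort: [2, 4, 3, 0, 1]
Compare positions:
  Node 0: index 4 -> 3 (moved)
  Node 1: index 2 -> 4 (moved)
  Node 2: index 0 -> 0 (same)
  Node 3: index 3 -> 2 (moved)
  Node 4: index 1 -> 1 (same)
Nodes that changed position: 0 1 3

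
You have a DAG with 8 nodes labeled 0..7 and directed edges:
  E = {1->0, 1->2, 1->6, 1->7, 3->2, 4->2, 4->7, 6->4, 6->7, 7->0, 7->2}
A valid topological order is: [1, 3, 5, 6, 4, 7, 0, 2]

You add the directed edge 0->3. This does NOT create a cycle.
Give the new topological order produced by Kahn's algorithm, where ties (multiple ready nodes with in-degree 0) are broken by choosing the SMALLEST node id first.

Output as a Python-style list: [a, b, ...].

Old toposort: [1, 3, 5, 6, 4, 7, 0, 2]
Added edge: 0->3
Position of 0 (6) > position of 3 (1). Must reorder: 0 must now come before 3.
Run Kahn's algorithm (break ties by smallest node id):
  initial in-degrees: [2, 0, 4, 1, 1, 0, 1, 3]
  ready (indeg=0): [1, 5]
  pop 1: indeg[0]->1; indeg[2]->3; indeg[6]->0; indeg[7]->2 | ready=[5, 6] | order so far=[1]
  pop 5: no out-edges | ready=[6] | order so far=[1, 5]
  pop 6: indeg[4]->0; indeg[7]->1 | ready=[4] | order so far=[1, 5, 6]
  pop 4: indeg[2]->2; indeg[7]->0 | ready=[7] | order so far=[1, 5, 6, 4]
  pop 7: indeg[0]->0; indeg[2]->1 | ready=[0] | order so far=[1, 5, 6, 4, 7]
  pop 0: indeg[3]->0 | ready=[3] | order so far=[1, 5, 6, 4, 7, 0]
  pop 3: indeg[2]->0 | ready=[2] | order so far=[1, 5, 6, 4, 7, 0, 3]
  pop 2: no out-edges | ready=[] | order so far=[1, 5, 6, 4, 7, 0, 3, 2]
  Result: [1, 5, 6, 4, 7, 0, 3, 2]

Answer: [1, 5, 6, 4, 7, 0, 3, 2]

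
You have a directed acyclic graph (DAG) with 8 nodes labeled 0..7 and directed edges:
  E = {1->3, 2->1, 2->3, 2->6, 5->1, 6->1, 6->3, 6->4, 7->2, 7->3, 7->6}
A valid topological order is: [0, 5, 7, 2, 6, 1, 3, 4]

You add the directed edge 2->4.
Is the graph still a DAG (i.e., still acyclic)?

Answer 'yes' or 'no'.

Given toposort: [0, 5, 7, 2, 6, 1, 3, 4]
Position of 2: index 3; position of 4: index 7
New edge 2->4: forward
Forward edge: respects the existing order. Still a DAG, same toposort still valid.
Still a DAG? yes

Answer: yes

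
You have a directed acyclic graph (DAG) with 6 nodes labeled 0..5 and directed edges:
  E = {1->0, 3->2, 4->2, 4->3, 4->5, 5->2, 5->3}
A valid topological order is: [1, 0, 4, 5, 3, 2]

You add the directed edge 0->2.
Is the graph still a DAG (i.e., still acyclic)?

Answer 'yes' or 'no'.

Given toposort: [1, 0, 4, 5, 3, 2]
Position of 0: index 1; position of 2: index 5
New edge 0->2: forward
Forward edge: respects the existing order. Still a DAG, same toposort still valid.
Still a DAG? yes

Answer: yes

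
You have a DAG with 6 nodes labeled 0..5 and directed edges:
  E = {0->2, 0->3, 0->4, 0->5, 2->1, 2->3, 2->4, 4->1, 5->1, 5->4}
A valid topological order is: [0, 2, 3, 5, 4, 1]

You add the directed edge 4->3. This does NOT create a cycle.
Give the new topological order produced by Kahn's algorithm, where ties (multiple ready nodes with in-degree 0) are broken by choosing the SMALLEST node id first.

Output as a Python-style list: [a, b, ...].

Answer: [0, 2, 5, 4, 1, 3]

Derivation:
Old toposort: [0, 2, 3, 5, 4, 1]
Added edge: 4->3
Position of 4 (4) > position of 3 (2). Must reorder: 4 must now come before 3.
Run Kahn's algorithm (break ties by smallest node id):
  initial in-degrees: [0, 3, 1, 3, 3, 1]
  ready (indeg=0): [0]
  pop 0: indeg[2]->0; indeg[3]->2; indeg[4]->2; indeg[5]->0 | ready=[2, 5] | order so far=[0]
  pop 2: indeg[1]->2; indeg[3]->1; indeg[4]->1 | ready=[5] | order so far=[0, 2]
  pop 5: indeg[1]->1; indeg[4]->0 | ready=[4] | order so far=[0, 2, 5]
  pop 4: indeg[1]->0; indeg[3]->0 | ready=[1, 3] | order so far=[0, 2, 5, 4]
  pop 1: no out-edges | ready=[3] | order so far=[0, 2, 5, 4, 1]
  pop 3: no out-edges | ready=[] | order so far=[0, 2, 5, 4, 1, 3]
  Result: [0, 2, 5, 4, 1, 3]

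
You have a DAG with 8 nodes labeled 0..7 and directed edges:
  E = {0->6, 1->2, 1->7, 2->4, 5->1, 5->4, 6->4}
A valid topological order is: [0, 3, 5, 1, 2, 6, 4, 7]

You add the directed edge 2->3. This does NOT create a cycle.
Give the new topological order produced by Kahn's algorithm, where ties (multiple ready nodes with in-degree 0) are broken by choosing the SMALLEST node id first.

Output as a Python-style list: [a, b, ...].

Old toposort: [0, 3, 5, 1, 2, 6, 4, 7]
Added edge: 2->3
Position of 2 (4) > position of 3 (1). Must reorder: 2 must now come before 3.
Run Kahn's algorithm (break ties by smallest node id):
  initial in-degrees: [0, 1, 1, 1, 3, 0, 1, 1]
  ready (indeg=0): [0, 5]
  pop 0: indeg[6]->0 | ready=[5, 6] | order so far=[0]
  pop 5: indeg[1]->0; indeg[4]->2 | ready=[1, 6] | order so far=[0, 5]
  pop 1: indeg[2]->0; indeg[7]->0 | ready=[2, 6, 7] | order so far=[0, 5, 1]
  pop 2: indeg[3]->0; indeg[4]->1 | ready=[3, 6, 7] | order so far=[0, 5, 1, 2]
  pop 3: no out-edges | ready=[6, 7] | order so far=[0, 5, 1, 2, 3]
  pop 6: indeg[4]->0 | ready=[4, 7] | order so far=[0, 5, 1, 2, 3, 6]
  pop 4: no out-edges | ready=[7] | order so far=[0, 5, 1, 2, 3, 6, 4]
  pop 7: no out-edges | ready=[] | order so far=[0, 5, 1, 2, 3, 6, 4, 7]
  Result: [0, 5, 1, 2, 3, 6, 4, 7]

Answer: [0, 5, 1, 2, 3, 6, 4, 7]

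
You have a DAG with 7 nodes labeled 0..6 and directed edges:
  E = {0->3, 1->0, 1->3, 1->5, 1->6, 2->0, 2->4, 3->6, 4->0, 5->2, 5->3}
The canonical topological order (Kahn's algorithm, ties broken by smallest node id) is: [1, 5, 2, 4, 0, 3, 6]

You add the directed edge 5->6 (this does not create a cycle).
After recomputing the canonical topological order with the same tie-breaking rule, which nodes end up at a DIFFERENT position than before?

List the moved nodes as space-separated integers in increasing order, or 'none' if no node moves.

Old toposort: [1, 5, 2, 4, 0, 3, 6]
Added edge 5->6
Recompute Kahn (smallest-id tiebreak):
  initial in-degrees: [3, 0, 1, 3, 1, 1, 3]
  ready (indeg=0): [1]
  pop 1: indeg[0]->2; indeg[3]->2; indeg[5]->0; indeg[6]->2 | ready=[5] | order so far=[1]
  pop 5: indeg[2]->0; indeg[3]->1; indeg[6]->1 | ready=[2] | order so far=[1, 5]
  pop 2: indeg[0]->1; indeg[4]->0 | ready=[4] | order so far=[1, 5, 2]
  pop 4: indeg[0]->0 | ready=[0] | order so far=[1, 5, 2, 4]
  pop 0: indeg[3]->0 | ready=[3] | order so far=[1, 5, 2, 4, 0]
  pop 3: indeg[6]->0 | ready=[6] | order so far=[1, 5, 2, 4, 0, 3]
  pop 6: no out-edges | ready=[] | order so far=[1, 5, 2, 4, 0, 3, 6]
New canonical toposort: [1, 5, 2, 4, 0, 3, 6]
Compare positions:
  Node 0: index 4 -> 4 (same)
  Node 1: index 0 -> 0 (same)
  Node 2: index 2 -> 2 (same)
  Node 3: index 5 -> 5 (same)
  Node 4: index 3 -> 3 (same)
  Node 5: index 1 -> 1 (same)
  Node 6: index 6 -> 6 (same)
Nodes that changed position: none

Answer: none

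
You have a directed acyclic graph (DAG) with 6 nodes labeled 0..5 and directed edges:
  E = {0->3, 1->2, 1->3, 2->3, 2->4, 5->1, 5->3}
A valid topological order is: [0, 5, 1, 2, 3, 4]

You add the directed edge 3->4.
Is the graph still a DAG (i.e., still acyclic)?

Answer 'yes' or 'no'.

Answer: yes

Derivation:
Given toposort: [0, 5, 1, 2, 3, 4]
Position of 3: index 4; position of 4: index 5
New edge 3->4: forward
Forward edge: respects the existing order. Still a DAG, same toposort still valid.
Still a DAG? yes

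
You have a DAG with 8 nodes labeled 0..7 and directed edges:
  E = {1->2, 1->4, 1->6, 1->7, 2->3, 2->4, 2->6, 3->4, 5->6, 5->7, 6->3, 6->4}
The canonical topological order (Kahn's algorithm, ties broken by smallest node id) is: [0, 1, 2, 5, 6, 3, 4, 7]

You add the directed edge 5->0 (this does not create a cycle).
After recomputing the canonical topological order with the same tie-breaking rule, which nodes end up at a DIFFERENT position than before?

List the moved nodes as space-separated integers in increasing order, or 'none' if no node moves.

Answer: 0 1 2 5

Derivation:
Old toposort: [0, 1, 2, 5, 6, 3, 4, 7]
Added edge 5->0
Recompute Kahn (smallest-id tiebreak):
  initial in-degrees: [1, 0, 1, 2, 4, 0, 3, 2]
  ready (indeg=0): [1, 5]
  pop 1: indeg[2]->0; indeg[4]->3; indeg[6]->2; indeg[7]->1 | ready=[2, 5] | order so far=[1]
  pop 2: indeg[3]->1; indeg[4]->2; indeg[6]->1 | ready=[5] | order so far=[1, 2]
  pop 5: indeg[0]->0; indeg[6]->0; indeg[7]->0 | ready=[0, 6, 7] | order so far=[1, 2, 5]
  pop 0: no out-edges | ready=[6, 7] | order so far=[1, 2, 5, 0]
  pop 6: indeg[3]->0; indeg[4]->1 | ready=[3, 7] | order so far=[1, 2, 5, 0, 6]
  pop 3: indeg[4]->0 | ready=[4, 7] | order so far=[1, 2, 5, 0, 6, 3]
  pop 4: no out-edges | ready=[7] | order so far=[1, 2, 5, 0, 6, 3, 4]
  pop 7: no out-edges | ready=[] | order so far=[1, 2, 5, 0, 6, 3, 4, 7]
New canonical toposort: [1, 2, 5, 0, 6, 3, 4, 7]
Compare positions:
  Node 0: index 0 -> 3 (moved)
  Node 1: index 1 -> 0 (moved)
  Node 2: index 2 -> 1 (moved)
  Node 3: index 5 -> 5 (same)
  Node 4: index 6 -> 6 (same)
  Node 5: index 3 -> 2 (moved)
  Node 6: index 4 -> 4 (same)
  Node 7: index 7 -> 7 (same)
Nodes that changed position: 0 1 2 5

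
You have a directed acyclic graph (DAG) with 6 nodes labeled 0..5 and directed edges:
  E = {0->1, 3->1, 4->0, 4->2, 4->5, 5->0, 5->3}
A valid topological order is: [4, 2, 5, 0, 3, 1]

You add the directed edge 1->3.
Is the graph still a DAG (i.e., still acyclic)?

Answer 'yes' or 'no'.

Answer: no

Derivation:
Given toposort: [4, 2, 5, 0, 3, 1]
Position of 1: index 5; position of 3: index 4
New edge 1->3: backward (u after v in old order)
Backward edge: old toposort is now invalid. Check if this creates a cycle.
Does 3 already reach 1? Reachable from 3: [1, 3]. YES -> cycle!
Still a DAG? no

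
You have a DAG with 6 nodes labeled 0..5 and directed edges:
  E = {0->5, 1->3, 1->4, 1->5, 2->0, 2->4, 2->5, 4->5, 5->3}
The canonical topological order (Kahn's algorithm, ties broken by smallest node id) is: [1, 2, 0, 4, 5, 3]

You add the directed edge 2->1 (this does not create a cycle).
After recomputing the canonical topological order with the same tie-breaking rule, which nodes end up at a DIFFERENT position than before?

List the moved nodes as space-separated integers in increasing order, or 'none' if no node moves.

Old toposort: [1, 2, 0, 4, 5, 3]
Added edge 2->1
Recompute Kahn (smallest-id tiebreak):
  initial in-degrees: [1, 1, 0, 2, 2, 4]
  ready (indeg=0): [2]
  pop 2: indeg[0]->0; indeg[1]->0; indeg[4]->1; indeg[5]->3 | ready=[0, 1] | order so far=[2]
  pop 0: indeg[5]->2 | ready=[1] | order so far=[2, 0]
  pop 1: indeg[3]->1; indeg[4]->0; indeg[5]->1 | ready=[4] | order so far=[2, 0, 1]
  pop 4: indeg[5]->0 | ready=[5] | order so far=[2, 0, 1, 4]
  pop 5: indeg[3]->0 | ready=[3] | order so far=[2, 0, 1, 4, 5]
  pop 3: no out-edges | ready=[] | order so far=[2, 0, 1, 4, 5, 3]
New canonical toposort: [2, 0, 1, 4, 5, 3]
Compare positions:
  Node 0: index 2 -> 1 (moved)
  Node 1: index 0 -> 2 (moved)
  Node 2: index 1 -> 0 (moved)
  Node 3: index 5 -> 5 (same)
  Node 4: index 3 -> 3 (same)
  Node 5: index 4 -> 4 (same)
Nodes that changed position: 0 1 2

Answer: 0 1 2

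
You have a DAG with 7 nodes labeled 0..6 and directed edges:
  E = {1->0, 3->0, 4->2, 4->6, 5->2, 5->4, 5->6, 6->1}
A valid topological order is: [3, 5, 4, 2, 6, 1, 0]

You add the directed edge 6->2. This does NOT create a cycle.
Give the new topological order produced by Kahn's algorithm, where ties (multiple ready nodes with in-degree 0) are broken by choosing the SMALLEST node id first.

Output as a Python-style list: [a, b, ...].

Answer: [3, 5, 4, 6, 1, 0, 2]

Derivation:
Old toposort: [3, 5, 4, 2, 6, 1, 0]
Added edge: 6->2
Position of 6 (4) > position of 2 (3). Must reorder: 6 must now come before 2.
Run Kahn's algorithm (break ties by smallest node id):
  initial in-degrees: [2, 1, 3, 0, 1, 0, 2]
  ready (indeg=0): [3, 5]
  pop 3: indeg[0]->1 | ready=[5] | order so far=[3]
  pop 5: indeg[2]->2; indeg[4]->0; indeg[6]->1 | ready=[4] | order so far=[3, 5]
  pop 4: indeg[2]->1; indeg[6]->0 | ready=[6] | order so far=[3, 5, 4]
  pop 6: indeg[1]->0; indeg[2]->0 | ready=[1, 2] | order so far=[3, 5, 4, 6]
  pop 1: indeg[0]->0 | ready=[0, 2] | order so far=[3, 5, 4, 6, 1]
  pop 0: no out-edges | ready=[2] | order so far=[3, 5, 4, 6, 1, 0]
  pop 2: no out-edges | ready=[] | order so far=[3, 5, 4, 6, 1, 0, 2]
  Result: [3, 5, 4, 6, 1, 0, 2]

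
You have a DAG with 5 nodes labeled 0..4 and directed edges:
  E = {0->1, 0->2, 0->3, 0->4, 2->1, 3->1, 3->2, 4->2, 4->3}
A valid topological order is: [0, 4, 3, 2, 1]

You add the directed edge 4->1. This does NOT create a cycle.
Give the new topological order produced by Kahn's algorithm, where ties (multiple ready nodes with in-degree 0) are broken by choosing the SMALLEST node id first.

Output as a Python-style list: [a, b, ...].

Answer: [0, 4, 3, 2, 1]

Derivation:
Old toposort: [0, 4, 3, 2, 1]
Added edge: 4->1
Position of 4 (1) < position of 1 (4). Old order still valid.
Run Kahn's algorithm (break ties by smallest node id):
  initial in-degrees: [0, 4, 3, 2, 1]
  ready (indeg=0): [0]
  pop 0: indeg[1]->3; indeg[2]->2; indeg[3]->1; indeg[4]->0 | ready=[4] | order so far=[0]
  pop 4: indeg[1]->2; indeg[2]->1; indeg[3]->0 | ready=[3] | order so far=[0, 4]
  pop 3: indeg[1]->1; indeg[2]->0 | ready=[2] | order so far=[0, 4, 3]
  pop 2: indeg[1]->0 | ready=[1] | order so far=[0, 4, 3, 2]
  pop 1: no out-edges | ready=[] | order so far=[0, 4, 3, 2, 1]
  Result: [0, 4, 3, 2, 1]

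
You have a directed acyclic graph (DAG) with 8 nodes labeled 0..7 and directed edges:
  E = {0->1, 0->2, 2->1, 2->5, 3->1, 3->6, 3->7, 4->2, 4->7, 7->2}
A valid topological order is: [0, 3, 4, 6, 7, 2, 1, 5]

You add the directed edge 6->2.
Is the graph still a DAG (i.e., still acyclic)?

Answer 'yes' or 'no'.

Answer: yes

Derivation:
Given toposort: [0, 3, 4, 6, 7, 2, 1, 5]
Position of 6: index 3; position of 2: index 5
New edge 6->2: forward
Forward edge: respects the existing order. Still a DAG, same toposort still valid.
Still a DAG? yes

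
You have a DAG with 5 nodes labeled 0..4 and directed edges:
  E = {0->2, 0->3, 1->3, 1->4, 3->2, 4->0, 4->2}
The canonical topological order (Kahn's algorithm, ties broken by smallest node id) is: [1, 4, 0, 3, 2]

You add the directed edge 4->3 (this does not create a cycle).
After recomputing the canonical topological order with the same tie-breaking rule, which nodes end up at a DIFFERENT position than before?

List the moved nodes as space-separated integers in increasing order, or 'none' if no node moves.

Answer: none

Derivation:
Old toposort: [1, 4, 0, 3, 2]
Added edge 4->3
Recompute Kahn (smallest-id tiebreak):
  initial in-degrees: [1, 0, 3, 3, 1]
  ready (indeg=0): [1]
  pop 1: indeg[3]->2; indeg[4]->0 | ready=[4] | order so far=[1]
  pop 4: indeg[0]->0; indeg[2]->2; indeg[3]->1 | ready=[0] | order so far=[1, 4]
  pop 0: indeg[2]->1; indeg[3]->0 | ready=[3] | order so far=[1, 4, 0]
  pop 3: indeg[2]->0 | ready=[2] | order so far=[1, 4, 0, 3]
  pop 2: no out-edges | ready=[] | order so far=[1, 4, 0, 3, 2]
New canonical toposort: [1, 4, 0, 3, 2]
Compare positions:
  Node 0: index 2 -> 2 (same)
  Node 1: index 0 -> 0 (same)
  Node 2: index 4 -> 4 (same)
  Node 3: index 3 -> 3 (same)
  Node 4: index 1 -> 1 (same)
Nodes that changed position: none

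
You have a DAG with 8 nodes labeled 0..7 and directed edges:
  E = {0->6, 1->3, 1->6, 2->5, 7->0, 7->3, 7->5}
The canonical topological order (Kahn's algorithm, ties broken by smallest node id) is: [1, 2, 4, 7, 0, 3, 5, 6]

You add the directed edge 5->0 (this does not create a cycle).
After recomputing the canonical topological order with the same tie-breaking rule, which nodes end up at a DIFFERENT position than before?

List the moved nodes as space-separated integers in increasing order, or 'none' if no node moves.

Old toposort: [1, 2, 4, 7, 0, 3, 5, 6]
Added edge 5->0
Recompute Kahn (smallest-id tiebreak):
  initial in-degrees: [2, 0, 0, 2, 0, 2, 2, 0]
  ready (indeg=0): [1, 2, 4, 7]
  pop 1: indeg[3]->1; indeg[6]->1 | ready=[2, 4, 7] | order so far=[1]
  pop 2: indeg[5]->1 | ready=[4, 7] | order so far=[1, 2]
  pop 4: no out-edges | ready=[7] | order so far=[1, 2, 4]
  pop 7: indeg[0]->1; indeg[3]->0; indeg[5]->0 | ready=[3, 5] | order so far=[1, 2, 4, 7]
  pop 3: no out-edges | ready=[5] | order so far=[1, 2, 4, 7, 3]
  pop 5: indeg[0]->0 | ready=[0] | order so far=[1, 2, 4, 7, 3, 5]
  pop 0: indeg[6]->0 | ready=[6] | order so far=[1, 2, 4, 7, 3, 5, 0]
  pop 6: no out-edges | ready=[] | order so far=[1, 2, 4, 7, 3, 5, 0, 6]
New canonical toposort: [1, 2, 4, 7, 3, 5, 0, 6]
Compare positions:
  Node 0: index 4 -> 6 (moved)
  Node 1: index 0 -> 0 (same)
  Node 2: index 1 -> 1 (same)
  Node 3: index 5 -> 4 (moved)
  Node 4: index 2 -> 2 (same)
  Node 5: index 6 -> 5 (moved)
  Node 6: index 7 -> 7 (same)
  Node 7: index 3 -> 3 (same)
Nodes that changed position: 0 3 5

Answer: 0 3 5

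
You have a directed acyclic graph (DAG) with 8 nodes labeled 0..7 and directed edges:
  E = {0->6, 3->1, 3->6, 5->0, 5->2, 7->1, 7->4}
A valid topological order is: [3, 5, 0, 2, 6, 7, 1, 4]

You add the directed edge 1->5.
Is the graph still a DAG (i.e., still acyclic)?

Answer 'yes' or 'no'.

Answer: yes

Derivation:
Given toposort: [3, 5, 0, 2, 6, 7, 1, 4]
Position of 1: index 6; position of 5: index 1
New edge 1->5: backward (u after v in old order)
Backward edge: old toposort is now invalid. Check if this creates a cycle.
Does 5 already reach 1? Reachable from 5: [0, 2, 5, 6]. NO -> still a DAG (reorder needed).
Still a DAG? yes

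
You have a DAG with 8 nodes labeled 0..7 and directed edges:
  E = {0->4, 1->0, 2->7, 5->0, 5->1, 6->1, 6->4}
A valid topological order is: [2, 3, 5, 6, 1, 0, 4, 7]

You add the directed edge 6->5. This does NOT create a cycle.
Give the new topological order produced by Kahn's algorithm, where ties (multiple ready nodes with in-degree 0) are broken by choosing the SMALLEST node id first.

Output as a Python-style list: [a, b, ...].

Old toposort: [2, 3, 5, 6, 1, 0, 4, 7]
Added edge: 6->5
Position of 6 (3) > position of 5 (2). Must reorder: 6 must now come before 5.
Run Kahn's algorithm (break ties by smallest node id):
  initial in-degrees: [2, 2, 0, 0, 2, 1, 0, 1]
  ready (indeg=0): [2, 3, 6]
  pop 2: indeg[7]->0 | ready=[3, 6, 7] | order so far=[2]
  pop 3: no out-edges | ready=[6, 7] | order so far=[2, 3]
  pop 6: indeg[1]->1; indeg[4]->1; indeg[5]->0 | ready=[5, 7] | order so far=[2, 3, 6]
  pop 5: indeg[0]->1; indeg[1]->0 | ready=[1, 7] | order so far=[2, 3, 6, 5]
  pop 1: indeg[0]->0 | ready=[0, 7] | order so far=[2, 3, 6, 5, 1]
  pop 0: indeg[4]->0 | ready=[4, 7] | order so far=[2, 3, 6, 5, 1, 0]
  pop 4: no out-edges | ready=[7] | order so far=[2, 3, 6, 5, 1, 0, 4]
  pop 7: no out-edges | ready=[] | order so far=[2, 3, 6, 5, 1, 0, 4, 7]
  Result: [2, 3, 6, 5, 1, 0, 4, 7]

Answer: [2, 3, 6, 5, 1, 0, 4, 7]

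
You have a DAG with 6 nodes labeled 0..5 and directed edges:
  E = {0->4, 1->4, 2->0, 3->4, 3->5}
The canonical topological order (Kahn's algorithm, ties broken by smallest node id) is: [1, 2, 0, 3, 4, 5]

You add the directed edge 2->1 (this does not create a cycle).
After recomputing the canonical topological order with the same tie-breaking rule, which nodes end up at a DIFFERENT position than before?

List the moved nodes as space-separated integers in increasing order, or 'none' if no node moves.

Answer: 0 1 2

Derivation:
Old toposort: [1, 2, 0, 3, 4, 5]
Added edge 2->1
Recompute Kahn (smallest-id tiebreak):
  initial in-degrees: [1, 1, 0, 0, 3, 1]
  ready (indeg=0): [2, 3]
  pop 2: indeg[0]->0; indeg[1]->0 | ready=[0, 1, 3] | order so far=[2]
  pop 0: indeg[4]->2 | ready=[1, 3] | order so far=[2, 0]
  pop 1: indeg[4]->1 | ready=[3] | order so far=[2, 0, 1]
  pop 3: indeg[4]->0; indeg[5]->0 | ready=[4, 5] | order so far=[2, 0, 1, 3]
  pop 4: no out-edges | ready=[5] | order so far=[2, 0, 1, 3, 4]
  pop 5: no out-edges | ready=[] | order so far=[2, 0, 1, 3, 4, 5]
New canonical toposort: [2, 0, 1, 3, 4, 5]
Compare positions:
  Node 0: index 2 -> 1 (moved)
  Node 1: index 0 -> 2 (moved)
  Node 2: index 1 -> 0 (moved)
  Node 3: index 3 -> 3 (same)
  Node 4: index 4 -> 4 (same)
  Node 5: index 5 -> 5 (same)
Nodes that changed position: 0 1 2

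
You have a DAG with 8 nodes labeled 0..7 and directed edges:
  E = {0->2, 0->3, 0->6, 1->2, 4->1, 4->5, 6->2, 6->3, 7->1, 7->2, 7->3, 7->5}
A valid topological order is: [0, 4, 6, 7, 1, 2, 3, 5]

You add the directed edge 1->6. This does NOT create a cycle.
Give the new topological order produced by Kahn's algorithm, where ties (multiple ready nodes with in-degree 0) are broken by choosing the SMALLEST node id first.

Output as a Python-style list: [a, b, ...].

Old toposort: [0, 4, 6, 7, 1, 2, 3, 5]
Added edge: 1->6
Position of 1 (4) > position of 6 (2). Must reorder: 1 must now come before 6.
Run Kahn's algorithm (break ties by smallest node id):
  initial in-degrees: [0, 2, 4, 3, 0, 2, 2, 0]
  ready (indeg=0): [0, 4, 7]
  pop 0: indeg[2]->3; indeg[3]->2; indeg[6]->1 | ready=[4, 7] | order so far=[0]
  pop 4: indeg[1]->1; indeg[5]->1 | ready=[7] | order so far=[0, 4]
  pop 7: indeg[1]->0; indeg[2]->2; indeg[3]->1; indeg[5]->0 | ready=[1, 5] | order so far=[0, 4, 7]
  pop 1: indeg[2]->1; indeg[6]->0 | ready=[5, 6] | order so far=[0, 4, 7, 1]
  pop 5: no out-edges | ready=[6] | order so far=[0, 4, 7, 1, 5]
  pop 6: indeg[2]->0; indeg[3]->0 | ready=[2, 3] | order so far=[0, 4, 7, 1, 5, 6]
  pop 2: no out-edges | ready=[3] | order so far=[0, 4, 7, 1, 5, 6, 2]
  pop 3: no out-edges | ready=[] | order so far=[0, 4, 7, 1, 5, 6, 2, 3]
  Result: [0, 4, 7, 1, 5, 6, 2, 3]

Answer: [0, 4, 7, 1, 5, 6, 2, 3]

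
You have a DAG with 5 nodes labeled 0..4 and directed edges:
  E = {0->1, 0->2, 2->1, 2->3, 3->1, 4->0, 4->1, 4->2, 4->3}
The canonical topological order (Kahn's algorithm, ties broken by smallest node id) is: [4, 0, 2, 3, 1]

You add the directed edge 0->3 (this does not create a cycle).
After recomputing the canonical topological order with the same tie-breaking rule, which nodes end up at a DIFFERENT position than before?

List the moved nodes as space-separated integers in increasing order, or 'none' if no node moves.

Answer: none

Derivation:
Old toposort: [4, 0, 2, 3, 1]
Added edge 0->3
Recompute Kahn (smallest-id tiebreak):
  initial in-degrees: [1, 4, 2, 3, 0]
  ready (indeg=0): [4]
  pop 4: indeg[0]->0; indeg[1]->3; indeg[2]->1; indeg[3]->2 | ready=[0] | order so far=[4]
  pop 0: indeg[1]->2; indeg[2]->0; indeg[3]->1 | ready=[2] | order so far=[4, 0]
  pop 2: indeg[1]->1; indeg[3]->0 | ready=[3] | order so far=[4, 0, 2]
  pop 3: indeg[1]->0 | ready=[1] | order so far=[4, 0, 2, 3]
  pop 1: no out-edges | ready=[] | order so far=[4, 0, 2, 3, 1]
New canonical toposort: [4, 0, 2, 3, 1]
Compare positions:
  Node 0: index 1 -> 1 (same)
  Node 1: index 4 -> 4 (same)
  Node 2: index 2 -> 2 (same)
  Node 3: index 3 -> 3 (same)
  Node 4: index 0 -> 0 (same)
Nodes that changed position: none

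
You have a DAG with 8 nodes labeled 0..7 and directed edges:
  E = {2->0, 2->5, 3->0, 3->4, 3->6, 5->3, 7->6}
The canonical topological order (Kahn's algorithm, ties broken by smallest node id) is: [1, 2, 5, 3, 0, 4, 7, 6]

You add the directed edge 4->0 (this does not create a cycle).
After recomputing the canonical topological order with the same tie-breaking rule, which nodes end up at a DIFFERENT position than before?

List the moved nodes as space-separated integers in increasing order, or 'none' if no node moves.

Old toposort: [1, 2, 5, 3, 0, 4, 7, 6]
Added edge 4->0
Recompute Kahn (smallest-id tiebreak):
  initial in-degrees: [3, 0, 0, 1, 1, 1, 2, 0]
  ready (indeg=0): [1, 2, 7]
  pop 1: no out-edges | ready=[2, 7] | order so far=[1]
  pop 2: indeg[0]->2; indeg[5]->0 | ready=[5, 7] | order so far=[1, 2]
  pop 5: indeg[3]->0 | ready=[3, 7] | order so far=[1, 2, 5]
  pop 3: indeg[0]->1; indeg[4]->0; indeg[6]->1 | ready=[4, 7] | order so far=[1, 2, 5, 3]
  pop 4: indeg[0]->0 | ready=[0, 7] | order so far=[1, 2, 5, 3, 4]
  pop 0: no out-edges | ready=[7] | order so far=[1, 2, 5, 3, 4, 0]
  pop 7: indeg[6]->0 | ready=[6] | order so far=[1, 2, 5, 3, 4, 0, 7]
  pop 6: no out-edges | ready=[] | order so far=[1, 2, 5, 3, 4, 0, 7, 6]
New canonical toposort: [1, 2, 5, 3, 4, 0, 7, 6]
Compare positions:
  Node 0: index 4 -> 5 (moved)
  Node 1: index 0 -> 0 (same)
  Node 2: index 1 -> 1 (same)
  Node 3: index 3 -> 3 (same)
  Node 4: index 5 -> 4 (moved)
  Node 5: index 2 -> 2 (same)
  Node 6: index 7 -> 7 (same)
  Node 7: index 6 -> 6 (same)
Nodes that changed position: 0 4

Answer: 0 4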